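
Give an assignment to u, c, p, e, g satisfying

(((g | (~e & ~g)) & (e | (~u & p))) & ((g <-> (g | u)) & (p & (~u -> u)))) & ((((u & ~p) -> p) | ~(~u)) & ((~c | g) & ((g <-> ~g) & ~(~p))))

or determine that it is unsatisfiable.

The conjunct g <-> ~g is unsatisfiable on its own:
  g=F: evaluates to False.
  g=T: evaluates to False.
So the whole conjunction is unsatisfiable.

Unsatisfiable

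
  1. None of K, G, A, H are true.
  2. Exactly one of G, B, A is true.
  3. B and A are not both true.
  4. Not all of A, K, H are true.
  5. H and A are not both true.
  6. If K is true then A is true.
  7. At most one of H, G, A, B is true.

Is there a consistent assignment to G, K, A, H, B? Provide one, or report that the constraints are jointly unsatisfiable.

G=F; K=F; A=F; H=F; B=T

  (1) {K, G, A, H}: 0 true — none ✓
  (2) {G, B, A}: 1 true — exactly one ✓
  (3) B=T, A=F — not both ✓
  (4) {A, K, H}: 0/3 true — not all ✓
  (5) H=F, A=F — not both ✓
  (6) K=F ⇒ A: vacuous ✓
  (7) {H, G, A, B}: 1 true — at most one ✓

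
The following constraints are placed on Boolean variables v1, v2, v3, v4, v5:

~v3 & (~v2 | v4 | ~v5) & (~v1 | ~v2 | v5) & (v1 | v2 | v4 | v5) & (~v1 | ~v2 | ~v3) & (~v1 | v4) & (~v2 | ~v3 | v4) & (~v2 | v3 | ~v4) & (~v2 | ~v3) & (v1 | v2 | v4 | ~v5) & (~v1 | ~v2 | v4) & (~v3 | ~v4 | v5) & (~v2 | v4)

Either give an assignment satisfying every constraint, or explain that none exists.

v1=T; v2=F; v3=F; v4=T; v5=F

Unit clause (~v3) forces v3 = False.
Set v1 = True.
  then (~v1 | v4) forces v4 = True.
  then (~v2 | v3 | ~v4) forces v2 = False.
Set v5 = False.
All clauses satisfied.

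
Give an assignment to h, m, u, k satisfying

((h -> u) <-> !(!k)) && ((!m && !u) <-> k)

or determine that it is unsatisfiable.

h = False, m = False, u = False, k = True

  (h -> u) <-> !(!k) = True
    h -> u = True
    !(!k) = True
      !k = False
  (!m && !u) <-> k = True
    !m && !u = True
      !m = True
      !u = True
Both conjuncts True, so the formula holds.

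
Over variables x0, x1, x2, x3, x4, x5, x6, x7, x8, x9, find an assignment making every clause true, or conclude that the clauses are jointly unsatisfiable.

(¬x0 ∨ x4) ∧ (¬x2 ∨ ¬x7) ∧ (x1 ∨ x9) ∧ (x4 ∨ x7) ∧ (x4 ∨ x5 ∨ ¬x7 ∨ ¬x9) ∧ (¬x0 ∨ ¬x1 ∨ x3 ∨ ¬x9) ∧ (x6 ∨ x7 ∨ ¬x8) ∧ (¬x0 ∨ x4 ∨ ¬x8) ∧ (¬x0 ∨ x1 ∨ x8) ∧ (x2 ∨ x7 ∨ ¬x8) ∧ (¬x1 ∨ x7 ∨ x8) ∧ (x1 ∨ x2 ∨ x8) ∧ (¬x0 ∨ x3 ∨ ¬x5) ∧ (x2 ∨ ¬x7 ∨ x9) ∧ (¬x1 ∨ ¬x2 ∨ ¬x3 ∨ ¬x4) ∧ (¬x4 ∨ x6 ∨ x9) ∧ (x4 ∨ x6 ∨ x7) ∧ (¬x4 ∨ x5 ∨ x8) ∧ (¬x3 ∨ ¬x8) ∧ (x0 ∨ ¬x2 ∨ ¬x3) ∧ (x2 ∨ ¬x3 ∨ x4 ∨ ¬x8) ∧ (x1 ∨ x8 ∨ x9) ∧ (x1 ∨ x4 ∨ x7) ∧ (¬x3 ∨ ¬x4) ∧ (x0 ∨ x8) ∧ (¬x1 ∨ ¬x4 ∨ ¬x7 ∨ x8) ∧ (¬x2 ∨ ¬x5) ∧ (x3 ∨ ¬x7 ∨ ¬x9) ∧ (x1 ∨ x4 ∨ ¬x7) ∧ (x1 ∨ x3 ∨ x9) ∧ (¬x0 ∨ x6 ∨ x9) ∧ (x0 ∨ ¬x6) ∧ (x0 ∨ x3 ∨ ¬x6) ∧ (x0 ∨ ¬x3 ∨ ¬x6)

Set x0 = True.
  then (¬x0 ∨ x4) forces x4 = True.
  then (¬x3 ∨ ¬x4) forces x3 = False.
  then (¬x0 ∨ x3 ∨ ¬x5) forces x5 = False.
  then (¬x4 ∨ x5 ∨ x8) forces x8 = True.
Set x1 = True.
  then (¬x0 ∨ ¬x1 ∨ x3 ∨ ¬x9) forces x9 = False.
  then (¬x4 ∨ x6 ∨ x9) forces x6 = True.
Try x2 = False:
  (x2 ∨ x7 ∨ ¬x8) forces x7 = True.
  clause (x2 ∨ ¬x7 ∨ x9) is falsified — backtrack.
So x2 = True.
  then (¬x2 ∨ ¬x7) forces x7 = False.
All clauses satisfied.

x0=T; x1=T; x2=T; x3=F; x4=T; x5=F; x6=T; x7=F; x8=T; x9=F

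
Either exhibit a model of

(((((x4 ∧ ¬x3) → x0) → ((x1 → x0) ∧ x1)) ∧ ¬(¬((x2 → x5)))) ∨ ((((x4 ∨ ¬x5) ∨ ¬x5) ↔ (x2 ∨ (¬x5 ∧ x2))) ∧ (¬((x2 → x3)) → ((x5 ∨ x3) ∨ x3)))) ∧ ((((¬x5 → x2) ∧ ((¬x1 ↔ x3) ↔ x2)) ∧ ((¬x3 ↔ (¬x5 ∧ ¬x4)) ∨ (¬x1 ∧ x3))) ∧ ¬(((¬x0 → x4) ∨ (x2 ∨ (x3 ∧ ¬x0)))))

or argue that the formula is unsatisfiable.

Case x2 = True: the conjunct ¬(((¬x0 → x4) ∨ (x2 ∨ (x3 ∧ ¬x0)))) becomes ¬(((¬x0 → x4) ∨ True)) = False.
Case x2 = False: the formula simplifies to ((((x4 ∧ ¬x3) → x0) → ((x1 → x0) ∧ x1)) ∨ ¬(((x4 ∨ ¬x5) ∨ ¬x5))) ∧ (((x5 ∧ ¬((¬x1 ↔ x3))) ∧ ((¬x3 ↔ (¬x5 ∧ ¬x4)) ∨ (¬x1 ∧ x3))) ∧ ¬(((¬x0 → x4) ∨ (x3 ∧ ¬x0)))).
  x4 = True: the conjunct ¬(((¬x0 → x4) ∨ (x3 ∧ ¬x0))) becomes ¬((True ∨ (x3 ∧ ¬x0))) = False.
  x4 = False: simplifies to (((x1 → x0) ∧ x1) ∨ ¬((¬x5 ∨ ¬x5))) ∧ (((x5 ∧ ¬((¬x1 ↔ x3))) ∧ ((¬x3 ↔ ¬x5) ∨ (¬x1 ∧ x3))) ∧ ¬((x0 ∨ (x3 ∧ ¬x0)))).
    x5 = True: simplifies to (¬((¬x1 ↔ x3)) ∧ (x3 ∨ (¬x1 ∧ x3))) ∧ ¬((x0 ∨ (x3 ∧ ¬x0))).
      x3 = True: simplifies to ¬(¬x1) ∧ ¬((x0 ∨ ¬x0)).
        x0 = True: the conjunct ¬((x0 ∨ ¬x0)) becomes ¬((True ∨ False)) = False.
        x0 = False: the conjunct ¬((x0 ∨ ¬x0)) becomes ¬((False ∨ True)) = False.
      x3 = False: the conjunct x3 ∨ (¬x1 ∧ x3) becomes False ∨ (¬x1 ∧ False) = False.
    x5 = False: the conjunct x5 is False.
Both cases fail — unsatisfiable.

The formula is unsatisfiable.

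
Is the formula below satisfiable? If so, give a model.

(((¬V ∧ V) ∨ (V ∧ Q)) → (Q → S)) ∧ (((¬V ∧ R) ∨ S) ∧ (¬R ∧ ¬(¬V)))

S=T, R=F, V=T, Q=F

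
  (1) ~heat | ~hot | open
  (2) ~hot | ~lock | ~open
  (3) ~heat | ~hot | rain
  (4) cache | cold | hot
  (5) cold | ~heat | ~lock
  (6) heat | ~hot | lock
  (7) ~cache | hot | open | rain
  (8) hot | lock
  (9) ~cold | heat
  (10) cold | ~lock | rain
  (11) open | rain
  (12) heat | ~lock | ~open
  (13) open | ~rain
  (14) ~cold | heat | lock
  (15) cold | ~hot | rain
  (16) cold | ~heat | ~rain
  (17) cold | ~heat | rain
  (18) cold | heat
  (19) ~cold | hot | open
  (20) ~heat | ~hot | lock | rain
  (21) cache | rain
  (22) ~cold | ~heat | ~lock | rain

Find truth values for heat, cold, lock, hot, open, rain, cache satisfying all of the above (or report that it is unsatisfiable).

heat=T, cold=T, lock=T, hot=F, open=T, rain=T, cache=F

Try heat = False:
  (~cold | heat) forces cold = False.
  clause (cold | heat) is falsified — backtrack.
So heat = True.
Try cold = False:
  (cold | ~heat | ~lock) forces lock = False.
  (hot | lock) forces hot = True.
  (~heat | ~hot | open) forces open = True.
  (~heat | ~hot | rain) forces rain = True.
  clause (cold | ~heat | ~rain) is falsified — backtrack.
So cold = True.
Set lock = True.
  then (~cold | ~heat | ~lock | rain) forces rain = True.
  then (open | ~rain) forces open = True.
  then (~hot | ~lock | ~open) forces hot = False.
Set cache = False.
All clauses satisfied.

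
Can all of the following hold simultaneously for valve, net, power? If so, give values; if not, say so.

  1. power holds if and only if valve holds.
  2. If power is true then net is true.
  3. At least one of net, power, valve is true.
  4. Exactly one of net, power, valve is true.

valve: False, net: True, power: False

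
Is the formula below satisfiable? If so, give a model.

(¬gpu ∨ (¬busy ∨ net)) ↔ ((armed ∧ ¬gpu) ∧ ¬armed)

gpu = True, net = False, busy = True, armed = True

  (¬gpu ∨ (¬busy ∨ net)) ↔ ((armed ∧ ¬gpu) ∧ ¬armed) = True
    ¬gpu ∨ (¬busy ∨ net) = False
      ¬gpu = False
      ¬busy ∨ net = False
        ¬busy = False
    (armed ∧ ¬gpu) ∧ ¬armed = False
      armed ∧ ¬gpu = False
        ¬gpu = False
      ¬armed = False
The formula evaluates to True.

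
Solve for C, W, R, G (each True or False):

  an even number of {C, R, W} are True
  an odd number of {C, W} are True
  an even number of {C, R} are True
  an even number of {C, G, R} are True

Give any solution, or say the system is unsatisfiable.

C=T, W=F, R=T, G=F

{C, R, W}: 2 true → even ✓
{C, W}: 1 true → odd ✓
{C, R}: 2 true → even ✓
{C, G, R}: 2 true → even ✓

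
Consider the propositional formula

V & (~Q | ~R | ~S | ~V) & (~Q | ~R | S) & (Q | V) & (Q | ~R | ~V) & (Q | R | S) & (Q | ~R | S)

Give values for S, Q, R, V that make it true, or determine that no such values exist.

S = False; Q = True; R = False; V = True

Unit clause (V) forces V = True.
Set S = False.
Try Q = False:
  (Q | ~R | ~V) forces R = False.
  clause (Q | R | S) is falsified — backtrack.
So Q = True.
  then (~Q | ~R | S) forces R = False.
Check each clause:
  (V): V holds.
  (~Q | ~R | ~S | ~V): ~R holds.
  (~Q | ~R | S): ~R holds.
  (Q | V): Q holds.
  (Q | ~R | ~V): Q holds.
  (Q | R | S): Q holds.
  (Q | ~R | S): Q holds.
All clauses satisfied.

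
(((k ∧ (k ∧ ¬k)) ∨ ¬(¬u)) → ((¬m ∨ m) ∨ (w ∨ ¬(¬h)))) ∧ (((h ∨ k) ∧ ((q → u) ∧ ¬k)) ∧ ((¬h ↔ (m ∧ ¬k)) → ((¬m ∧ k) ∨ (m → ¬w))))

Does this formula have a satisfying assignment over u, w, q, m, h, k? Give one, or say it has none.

u = False, w = False, q = False, m = True, h = True, k = False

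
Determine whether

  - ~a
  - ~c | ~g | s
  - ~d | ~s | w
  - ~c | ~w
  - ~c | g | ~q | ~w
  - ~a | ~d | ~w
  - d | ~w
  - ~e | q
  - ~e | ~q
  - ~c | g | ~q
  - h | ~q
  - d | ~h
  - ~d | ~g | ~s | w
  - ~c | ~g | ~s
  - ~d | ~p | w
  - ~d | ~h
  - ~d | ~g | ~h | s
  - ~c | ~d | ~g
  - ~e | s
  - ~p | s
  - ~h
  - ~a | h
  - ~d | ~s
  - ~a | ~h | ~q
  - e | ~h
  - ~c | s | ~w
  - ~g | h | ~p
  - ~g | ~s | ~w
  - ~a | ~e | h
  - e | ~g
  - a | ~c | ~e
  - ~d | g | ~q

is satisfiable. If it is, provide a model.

g = False; p = False; q = False; h = False; e = False; s = False; d = True; a = False; c = False; w = True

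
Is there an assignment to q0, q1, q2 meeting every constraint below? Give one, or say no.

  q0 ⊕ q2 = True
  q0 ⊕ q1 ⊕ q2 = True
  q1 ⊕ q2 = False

q0: True; q1: False; q2: False

q0 ⊕ q2 = T ⊕ F = True ✓
q0 ⊕ q1 ⊕ q2 = T ⊕ F ⊕ F = True ✓
q1 ⊕ q2 = F ⊕ F = False ✓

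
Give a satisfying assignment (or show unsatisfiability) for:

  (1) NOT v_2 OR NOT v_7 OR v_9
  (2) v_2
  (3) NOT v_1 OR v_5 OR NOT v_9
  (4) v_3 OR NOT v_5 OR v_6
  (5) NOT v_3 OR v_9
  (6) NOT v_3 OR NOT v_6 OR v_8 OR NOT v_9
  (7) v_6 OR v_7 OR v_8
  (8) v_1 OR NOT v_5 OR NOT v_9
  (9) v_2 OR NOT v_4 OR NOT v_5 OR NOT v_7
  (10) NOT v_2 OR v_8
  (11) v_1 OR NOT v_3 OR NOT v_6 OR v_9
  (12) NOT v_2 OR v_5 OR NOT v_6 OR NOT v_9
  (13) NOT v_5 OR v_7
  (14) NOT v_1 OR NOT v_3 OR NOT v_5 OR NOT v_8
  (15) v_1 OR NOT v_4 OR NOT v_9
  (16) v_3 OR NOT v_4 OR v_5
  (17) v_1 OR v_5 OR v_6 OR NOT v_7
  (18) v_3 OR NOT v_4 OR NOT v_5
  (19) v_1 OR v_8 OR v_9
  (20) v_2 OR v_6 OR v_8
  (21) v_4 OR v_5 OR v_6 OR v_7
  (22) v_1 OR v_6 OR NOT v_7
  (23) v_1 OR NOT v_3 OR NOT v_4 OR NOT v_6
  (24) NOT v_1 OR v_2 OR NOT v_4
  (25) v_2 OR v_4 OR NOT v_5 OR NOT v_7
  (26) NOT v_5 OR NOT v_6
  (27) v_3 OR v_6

v_1: True; v_2: True; v_3: False; v_4: False; v_5: False; v_6: True; v_7: False; v_8: True; v_9: False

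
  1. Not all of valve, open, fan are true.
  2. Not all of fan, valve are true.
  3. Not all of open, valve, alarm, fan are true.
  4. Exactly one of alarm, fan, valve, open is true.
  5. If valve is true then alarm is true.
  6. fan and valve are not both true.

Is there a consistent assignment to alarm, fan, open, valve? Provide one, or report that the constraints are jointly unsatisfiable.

alarm = False, fan = False, open = True, valve = False

  (1) {valve, open, fan}: 1/3 true — not all ✓
  (2) {fan, valve}: 0/2 true — not all ✓
  (3) {open, valve, alarm, fan}: 1/4 true — not all ✓
  (4) {alarm, fan, valve, open}: 1 true — exactly one ✓
  (5) valve=F ⇒ alarm: vacuous ✓
  (6) fan=F, valve=F — not both ✓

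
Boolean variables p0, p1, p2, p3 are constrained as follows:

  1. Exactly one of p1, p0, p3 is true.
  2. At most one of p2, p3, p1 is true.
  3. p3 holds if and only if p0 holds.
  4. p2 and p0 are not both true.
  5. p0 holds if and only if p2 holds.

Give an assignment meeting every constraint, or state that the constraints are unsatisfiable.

p0=F, p1=T, p2=F, p3=F

  (1) {p1, p0, p3}: 1 true — exactly one ✓
  (2) {p2, p3, p1}: 1 true — at most one ✓
  (3) p3=F, p0=F — same ✓
  (4) p2=F, p0=F — not both ✓
  (5) p0=F, p2=F — same ✓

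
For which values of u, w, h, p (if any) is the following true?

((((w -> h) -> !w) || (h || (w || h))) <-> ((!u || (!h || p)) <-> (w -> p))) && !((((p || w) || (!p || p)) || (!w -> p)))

Unsatisfiable — no assignment works.

The conjunct !((((p || w) || (!p || p)) || (!w -> p))) is unsatisfiable on its own:
  w=F, p=F: evaluates to False.
  w=F, p=T: evaluates to False.
  w=T, p=F: evaluates to False.
  w=T, p=T: evaluates to False.
So the whole conjunction is unsatisfiable.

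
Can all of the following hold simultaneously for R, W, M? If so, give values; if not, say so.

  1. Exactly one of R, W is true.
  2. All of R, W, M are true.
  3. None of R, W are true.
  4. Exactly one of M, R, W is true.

No satisfying assignment exists.

Case R = True:
  Constraint (3) is violated (R=T) — contradiction.
Case R = False:
  Constraint (2) is violated (R=F) — contradiction.
Both cases fail — unsatisfiable.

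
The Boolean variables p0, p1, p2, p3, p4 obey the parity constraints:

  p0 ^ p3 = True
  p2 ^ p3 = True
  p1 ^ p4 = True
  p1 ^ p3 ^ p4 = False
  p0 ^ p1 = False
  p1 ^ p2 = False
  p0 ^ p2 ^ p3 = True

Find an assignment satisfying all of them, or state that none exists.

p0 = False; p1 = False; p2 = False; p3 = True; p4 = True

p0 ^ p3 = F ^ T = True ✓
p2 ^ p3 = F ^ T = True ✓
p1 ^ p4 = F ^ T = True ✓
p1 ^ p3 ^ p4 = F ^ T ^ T = False ✓
p0 ^ p1 = F ^ F = False ✓
p1 ^ p2 = F ^ F = False ✓
p0 ^ p2 ^ p3 = F ^ F ^ T = True ✓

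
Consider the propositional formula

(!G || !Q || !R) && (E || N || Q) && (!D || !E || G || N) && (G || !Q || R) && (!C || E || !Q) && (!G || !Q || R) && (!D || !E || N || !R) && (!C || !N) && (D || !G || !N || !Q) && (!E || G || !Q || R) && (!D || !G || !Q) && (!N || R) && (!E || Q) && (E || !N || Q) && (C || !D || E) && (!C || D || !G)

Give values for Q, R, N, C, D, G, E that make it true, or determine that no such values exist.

Q = True, R = True, N = False, C = False, D = False, G = False, E = False

Try Q = False:
  (!E || Q) forces E = False.
  (E || N || Q) forces N = True.
  clause (E || !N || Q) is falsified — backtrack.
So Q = True.
Try R = False:
  (G || !Q || R) forces G = True.
  clause (!G || !Q || R) is falsified — backtrack.
So R = True.
  then (!G || !Q || !R) forces G = False.
Set N = False.
Set C = False.
Set D = False.
Set E = False.
All clauses satisfied.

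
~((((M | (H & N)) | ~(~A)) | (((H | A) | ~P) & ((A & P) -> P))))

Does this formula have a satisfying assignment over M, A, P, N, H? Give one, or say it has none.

M=F, A=F, P=T, N=F, H=F

  ~((((M | (H & N)) | ~(~A)) | (((H | A) | ~P) & ((A & P) -> P)))) = True
    ((M | (H & N)) | ~(~A)) | (((H | A) | ~P) & ((A & P) -> P)) = False
      (M | (H & N)) | ~(~A) = False
        M | (H & N) = False
          H & N = False
        ~(~A) = False
          ~A = True
      ((H | A) | ~P) & ((A & P) -> P) = False
        (H | A) | ~P = False
          H | A = False
          ~P = False
        (A & P) -> P = True
          A & P = False
The formula evaluates to True.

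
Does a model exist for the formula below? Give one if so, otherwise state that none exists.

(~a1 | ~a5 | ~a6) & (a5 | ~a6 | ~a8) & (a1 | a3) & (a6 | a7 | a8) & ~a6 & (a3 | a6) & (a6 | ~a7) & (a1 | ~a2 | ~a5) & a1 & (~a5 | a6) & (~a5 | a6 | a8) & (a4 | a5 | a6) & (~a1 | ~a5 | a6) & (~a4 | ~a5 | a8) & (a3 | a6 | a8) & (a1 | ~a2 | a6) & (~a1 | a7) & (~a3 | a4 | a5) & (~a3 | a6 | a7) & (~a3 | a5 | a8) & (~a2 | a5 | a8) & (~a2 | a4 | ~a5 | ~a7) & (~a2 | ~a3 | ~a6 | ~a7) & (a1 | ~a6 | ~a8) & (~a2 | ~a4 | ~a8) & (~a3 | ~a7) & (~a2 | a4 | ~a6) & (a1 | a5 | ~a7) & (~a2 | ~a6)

Case a6 = True:
  Clause (~a6) is falsified — contradiction.
Case a6 = False:
  (a3 | a6) forces a3 = True.
  (a6 | ~a7) forces a7 = False.
  Clause (~a3 | a6 | a7) is falsified — contradiction.
Both cases fail, so the formula is unsatisfiable.

Unsatisfiable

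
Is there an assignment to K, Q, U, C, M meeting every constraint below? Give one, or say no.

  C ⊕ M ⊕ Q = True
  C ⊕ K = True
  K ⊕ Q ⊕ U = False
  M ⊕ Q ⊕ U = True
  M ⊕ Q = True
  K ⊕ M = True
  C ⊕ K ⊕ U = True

K = True, Q = True, U = False, C = False, M = False

C ⊕ M ⊕ Q = F ⊕ F ⊕ T = True ✓
C ⊕ K = F ⊕ T = True ✓
K ⊕ Q ⊕ U = T ⊕ T ⊕ F = False ✓
M ⊕ Q ⊕ U = F ⊕ T ⊕ F = True ✓
M ⊕ Q = F ⊕ T = True ✓
K ⊕ M = T ⊕ F = True ✓
C ⊕ K ⊕ U = F ⊕ T ⊕ F = True ✓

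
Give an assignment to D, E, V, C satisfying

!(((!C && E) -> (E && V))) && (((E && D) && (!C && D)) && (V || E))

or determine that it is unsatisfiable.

D: True, E: True, V: False, C: False

  !(((!C && E) -> (E && V))) = True
    (!C && E) -> (E && V) = False
      !C && E = True
        !C = True
      E && V = False
  ((E && D) && (!C && D)) && (V || E) = True
    (E && D) && (!C && D) = True
      E && D = True
      !C && D = True
        !C = True
    V || E = True
Both conjuncts True, so the formula holds.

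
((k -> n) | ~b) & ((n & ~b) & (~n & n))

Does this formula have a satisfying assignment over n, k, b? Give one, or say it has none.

Case n = True: the conjunct ~n is False.
Case n = False: the conjunct n is False.
Both cases fail — unsatisfiable.

The formula is unsatisfiable.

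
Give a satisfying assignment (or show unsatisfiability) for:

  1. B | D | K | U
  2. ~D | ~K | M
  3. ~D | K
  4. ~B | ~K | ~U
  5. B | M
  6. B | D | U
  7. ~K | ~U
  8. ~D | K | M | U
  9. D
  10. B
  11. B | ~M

B: True, U: False, D: True, K: True, M: True

Unit clause (D) forces D = True.
Unit clause (B) forces B = True.
In (~D | K) only K is left, so K = True.
In (~B | ~K | ~U) only ~U is left, so U = False.
In (~D | ~K | M) only M is left, so M = True.
All clauses satisfied.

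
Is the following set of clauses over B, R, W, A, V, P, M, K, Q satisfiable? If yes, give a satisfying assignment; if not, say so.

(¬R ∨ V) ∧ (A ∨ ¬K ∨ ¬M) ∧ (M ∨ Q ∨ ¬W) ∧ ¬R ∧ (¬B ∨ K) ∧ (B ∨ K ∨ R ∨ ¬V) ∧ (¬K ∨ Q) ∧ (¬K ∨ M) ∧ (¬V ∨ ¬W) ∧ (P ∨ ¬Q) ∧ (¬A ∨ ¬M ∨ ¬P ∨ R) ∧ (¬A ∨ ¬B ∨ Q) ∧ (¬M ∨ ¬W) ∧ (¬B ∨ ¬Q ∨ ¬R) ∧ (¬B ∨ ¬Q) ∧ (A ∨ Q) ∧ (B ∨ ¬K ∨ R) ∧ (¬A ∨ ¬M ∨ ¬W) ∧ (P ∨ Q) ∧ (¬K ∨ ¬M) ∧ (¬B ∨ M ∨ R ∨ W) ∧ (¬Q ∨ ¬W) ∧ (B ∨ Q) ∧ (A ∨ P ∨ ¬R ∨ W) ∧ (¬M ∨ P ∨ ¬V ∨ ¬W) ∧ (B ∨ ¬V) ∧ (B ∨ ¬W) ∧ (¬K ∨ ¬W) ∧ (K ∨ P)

B: False, R: False, W: False, A: True, V: False, P: True, M: False, K: False, Q: True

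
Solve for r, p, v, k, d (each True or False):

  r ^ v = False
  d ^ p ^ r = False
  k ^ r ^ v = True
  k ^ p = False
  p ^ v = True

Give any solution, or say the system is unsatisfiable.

r = False; p = True; v = False; k = True; d = True

r ^ v = F ^ F = False ✓
d ^ p ^ r = T ^ T ^ F = False ✓
k ^ r ^ v = T ^ F ^ F = True ✓
k ^ p = T ^ T = False ✓
p ^ v = T ^ F = True ✓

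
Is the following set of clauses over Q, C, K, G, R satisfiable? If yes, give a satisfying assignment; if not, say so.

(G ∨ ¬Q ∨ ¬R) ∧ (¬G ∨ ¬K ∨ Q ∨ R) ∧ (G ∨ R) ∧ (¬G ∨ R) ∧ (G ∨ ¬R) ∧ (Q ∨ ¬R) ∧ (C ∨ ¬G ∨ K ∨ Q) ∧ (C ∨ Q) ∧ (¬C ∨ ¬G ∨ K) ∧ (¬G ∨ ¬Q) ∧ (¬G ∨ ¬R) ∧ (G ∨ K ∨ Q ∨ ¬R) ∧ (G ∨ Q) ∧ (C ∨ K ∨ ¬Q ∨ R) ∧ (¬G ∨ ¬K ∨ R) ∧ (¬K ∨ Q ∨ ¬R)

Case G = True:
  (¬G ∨ R) forces R = True.
  Clause (¬G ∨ ¬R) is falsified — contradiction.
Case G = False:
  (G ∨ R) forces R = True.
  Clause (G ∨ ¬R) is falsified — contradiction.
Both cases fail, so the formula is unsatisfiable.

Unsatisfiable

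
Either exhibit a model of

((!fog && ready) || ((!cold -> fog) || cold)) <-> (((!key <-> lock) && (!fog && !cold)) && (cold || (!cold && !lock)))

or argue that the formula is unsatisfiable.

cold = False, ready = False, fog = False, key = False, lock = False

  ((!fog && ready) || ((!cold -> fog) || cold)) <-> (((!key <-> lock) && (!fog && !cold)) && (cold || (!cold && !lock))) = True
    (!fog && ready) || ((!cold -> fog) || cold) = False
      !fog && ready = False
        !fog = True
      (!cold -> fog) || cold = False
        !cold -> fog = False
          !cold = True
    ((!key <-> lock) && (!fog && !cold)) && (cold || (!cold && !lock)) = False
      (!key <-> lock) && (!fog && !cold) = False
        !key <-> lock = False
          !key = True
        !fog && !cold = True
          !fog = True
          !cold = True
      cold || (!cold && !lock) = True
        !cold && !lock = True
          !cold = True
          !lock = True
The formula evaluates to True.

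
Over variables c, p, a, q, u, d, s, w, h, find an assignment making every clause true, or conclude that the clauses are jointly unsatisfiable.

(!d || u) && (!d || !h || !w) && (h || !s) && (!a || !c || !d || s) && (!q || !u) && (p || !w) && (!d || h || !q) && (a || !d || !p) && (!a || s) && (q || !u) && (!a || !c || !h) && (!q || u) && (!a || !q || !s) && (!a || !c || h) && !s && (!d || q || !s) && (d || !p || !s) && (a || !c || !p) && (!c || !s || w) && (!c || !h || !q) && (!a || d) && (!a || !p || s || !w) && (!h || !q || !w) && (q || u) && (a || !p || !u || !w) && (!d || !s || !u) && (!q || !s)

No satisfying assignment exists.

Case q = True:
  (!q || !u) forces u = False.
  Clause (!q || u) is falsified — contradiction.
Case q = False:
  (q || !u) forces u = False.
  Clause (q || u) is falsified — contradiction.
Both cases fail, so the formula is unsatisfiable.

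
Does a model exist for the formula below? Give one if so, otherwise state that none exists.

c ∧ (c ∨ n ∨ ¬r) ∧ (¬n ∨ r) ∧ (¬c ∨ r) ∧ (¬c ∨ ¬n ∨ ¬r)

Unit clause (c) forces c = True.
In (¬c ∨ r) only r is left, so r = True.
In (¬c ∨ ¬n ∨ ¬r) only ¬n is left, so n = False.
Check each clause:
  (c): c holds.
  (c ∨ n ∨ ¬r): c holds.
  (¬n ∨ r): ¬n holds.
  (¬c ∨ r): r holds.
  (¬c ∨ ¬n ∨ ¬r): ¬n holds.
All clauses satisfied.

r = True, n = False, c = True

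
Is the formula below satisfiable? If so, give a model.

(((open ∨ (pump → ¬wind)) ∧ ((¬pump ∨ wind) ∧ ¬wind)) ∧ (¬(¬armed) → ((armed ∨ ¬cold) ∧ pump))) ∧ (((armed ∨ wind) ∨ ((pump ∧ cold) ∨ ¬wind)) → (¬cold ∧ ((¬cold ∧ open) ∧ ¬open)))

The conjunct ((armed ∨ wind) ∨ ((pump ∧ cold) ∨ ¬wind)) → (¬cold ∧ ((¬cold ∧ open) ∧ ¬open)) is unsatisfiable on its own:
  wind = True: simplifies to ¬cold ∧ ((¬cold ∧ open) ∧ ¬open).
    open = True: the conjunct ¬open is False.
    open = False: the conjunct open is False.
  wind = False: simplifies to ¬cold ∧ ((¬cold ∧ open) ∧ ¬open).
    open = True: the conjunct ¬open is False.
    open = False: the conjunct open is False.
So the whole conjunction is unsatisfiable.

Unsatisfiable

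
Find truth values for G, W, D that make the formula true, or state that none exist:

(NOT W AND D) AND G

G = True, W = False, D = True

  NOT W AND D = True
    NOT W = True
Both conjuncts True, so the formula holds.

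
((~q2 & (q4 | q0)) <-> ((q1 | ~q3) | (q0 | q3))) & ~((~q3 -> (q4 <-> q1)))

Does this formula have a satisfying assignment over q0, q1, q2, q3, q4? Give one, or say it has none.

q0: True; q1: False; q2: False; q3: False; q4: True

  (~q2 & (q4 | q0)) <-> ((q1 | ~q3) | (q0 | q3)) = True
    ~q2 & (q4 | q0) = True
      ~q2 = True
      q4 | q0 = True
    (q1 | ~q3) | (q0 | q3) = True
      q1 | ~q3 = True
        ~q3 = True
      q0 | q3 = True
  ~((~q3 -> (q4 <-> q1))) = True
    ~q3 -> (q4 <-> q1) = False
      ~q3 = True
      q4 <-> q1 = False
Both conjuncts True, so the formula holds.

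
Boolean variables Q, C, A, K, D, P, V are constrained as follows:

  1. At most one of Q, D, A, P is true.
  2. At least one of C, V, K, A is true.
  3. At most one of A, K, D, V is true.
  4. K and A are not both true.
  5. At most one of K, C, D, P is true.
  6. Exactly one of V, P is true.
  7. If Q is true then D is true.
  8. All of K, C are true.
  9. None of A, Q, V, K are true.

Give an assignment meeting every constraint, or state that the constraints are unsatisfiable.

The formula is unsatisfiable.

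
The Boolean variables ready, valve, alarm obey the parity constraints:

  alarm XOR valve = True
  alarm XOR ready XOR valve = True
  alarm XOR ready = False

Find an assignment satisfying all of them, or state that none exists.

ready = False, valve = True, alarm = False

alarm XOR valve = F XOR T = True ✓
alarm XOR ready XOR valve = F XOR F XOR T = True ✓
alarm XOR ready = F XOR F = False ✓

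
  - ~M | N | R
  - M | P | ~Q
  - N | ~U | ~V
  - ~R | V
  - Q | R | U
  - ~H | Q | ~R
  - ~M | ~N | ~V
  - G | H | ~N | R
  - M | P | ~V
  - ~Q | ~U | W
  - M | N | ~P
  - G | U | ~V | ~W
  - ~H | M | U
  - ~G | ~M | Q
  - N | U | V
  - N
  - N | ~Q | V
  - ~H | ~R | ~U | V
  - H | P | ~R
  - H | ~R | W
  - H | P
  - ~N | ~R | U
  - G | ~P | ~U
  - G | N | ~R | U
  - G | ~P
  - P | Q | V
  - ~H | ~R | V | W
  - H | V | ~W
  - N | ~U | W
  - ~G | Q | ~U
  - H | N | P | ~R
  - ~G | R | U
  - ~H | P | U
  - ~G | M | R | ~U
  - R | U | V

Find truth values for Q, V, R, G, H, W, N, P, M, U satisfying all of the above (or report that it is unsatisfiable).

Q = True, V = True, R = True, G = True, H = True, W = True, N = True, P = True, M = False, U = True

Unit clause (N) forces N = True.
Set Q = True.
Set V = True.
  then (~M | ~N | ~V) forces M = False.
  then (M | P | ~V) forces P = True.
  then (G | ~P) forces G = True.
Try R = False:
  (~G | R | U) forces U = True.
  clause (~G | M | R | ~U) is falsified — backtrack.
So R = True.
  then (~N | ~R | U) forces U = True.
  then (~Q | ~U | W) forces W = True.
Set H = True.
All clauses satisfied.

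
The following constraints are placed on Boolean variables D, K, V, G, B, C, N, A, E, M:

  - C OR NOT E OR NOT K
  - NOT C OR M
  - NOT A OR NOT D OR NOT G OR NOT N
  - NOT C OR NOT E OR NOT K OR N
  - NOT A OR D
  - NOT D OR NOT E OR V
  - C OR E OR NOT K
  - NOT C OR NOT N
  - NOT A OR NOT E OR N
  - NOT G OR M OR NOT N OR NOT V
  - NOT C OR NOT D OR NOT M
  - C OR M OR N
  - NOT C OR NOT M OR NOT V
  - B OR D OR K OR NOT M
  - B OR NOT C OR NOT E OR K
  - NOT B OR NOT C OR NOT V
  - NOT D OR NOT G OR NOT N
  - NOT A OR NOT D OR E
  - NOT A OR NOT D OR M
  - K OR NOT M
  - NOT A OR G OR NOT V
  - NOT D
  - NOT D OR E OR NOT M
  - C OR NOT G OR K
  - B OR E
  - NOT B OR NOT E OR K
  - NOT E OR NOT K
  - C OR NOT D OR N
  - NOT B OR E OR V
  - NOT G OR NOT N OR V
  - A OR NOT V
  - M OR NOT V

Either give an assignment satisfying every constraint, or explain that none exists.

D=F, K=F, V=F, G=F, B=F, C=F, N=T, A=F, E=T, M=F

Unit clause (NOT D) forces D = False.
In (NOT A OR D) only NOT A is left, so A = False.
In (A OR NOT V) only NOT V is left, so V = False.
Set K = False.
  then (K OR NOT M) forces M = False.
  then (NOT C OR M) forces C = False.
  then (C OR M OR N) forces N = True.
  then (C OR NOT G OR K) forces G = False.
Try B = True:
  (NOT B OR NOT E OR K) forces E = False.
  clause (NOT B OR E OR V) is falsified — backtrack.
So B = False.
  then (B OR E) forces E = True.
All clauses satisfied.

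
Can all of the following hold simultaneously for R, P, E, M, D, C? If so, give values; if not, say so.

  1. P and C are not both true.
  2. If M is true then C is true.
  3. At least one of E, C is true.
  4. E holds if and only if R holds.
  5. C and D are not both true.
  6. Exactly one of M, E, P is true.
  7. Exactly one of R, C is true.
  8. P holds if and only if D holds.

R=T, P=F, E=T, M=F, D=F, C=F

  (1) P=F, C=F — not both ✓
  (2) M=F ⇒ C: vacuous ✓
  (3) {E, C}: 1 true — at least one ✓
  (4) E=T, R=T — same ✓
  (5) C=F, D=F — not both ✓
  (6) {M, E, P}: 1 true — exactly one ✓
  (7) {R, C}: 1 true — exactly one ✓
  (8) P=F, D=F — same ✓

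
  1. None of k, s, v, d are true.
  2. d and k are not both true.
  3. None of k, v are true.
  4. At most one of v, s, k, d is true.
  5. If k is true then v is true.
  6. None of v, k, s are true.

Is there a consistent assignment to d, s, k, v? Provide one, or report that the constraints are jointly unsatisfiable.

d: False, s: False, k: False, v: False

  (1) {k, s, v, d}: 0 true — none ✓
  (2) d=F, k=F — not both ✓
  (3) {k, v}: 0 true — none ✓
  (4) {v, s, k, d}: 0 true — at most one ✓
  (5) k=F ⇒ v: vacuous ✓
  (6) {v, k, s}: 0 true — none ✓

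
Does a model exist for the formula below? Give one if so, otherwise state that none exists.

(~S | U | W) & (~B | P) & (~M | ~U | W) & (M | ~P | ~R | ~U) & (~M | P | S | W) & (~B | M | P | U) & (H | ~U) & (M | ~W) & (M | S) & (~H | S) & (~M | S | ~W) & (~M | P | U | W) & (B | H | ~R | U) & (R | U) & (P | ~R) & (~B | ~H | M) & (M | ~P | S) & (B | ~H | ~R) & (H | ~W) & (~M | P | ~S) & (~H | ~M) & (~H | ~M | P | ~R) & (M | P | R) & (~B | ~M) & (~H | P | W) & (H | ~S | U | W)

P = True, R = False, S = True, M = False, H = True, W = False, U = True, B = False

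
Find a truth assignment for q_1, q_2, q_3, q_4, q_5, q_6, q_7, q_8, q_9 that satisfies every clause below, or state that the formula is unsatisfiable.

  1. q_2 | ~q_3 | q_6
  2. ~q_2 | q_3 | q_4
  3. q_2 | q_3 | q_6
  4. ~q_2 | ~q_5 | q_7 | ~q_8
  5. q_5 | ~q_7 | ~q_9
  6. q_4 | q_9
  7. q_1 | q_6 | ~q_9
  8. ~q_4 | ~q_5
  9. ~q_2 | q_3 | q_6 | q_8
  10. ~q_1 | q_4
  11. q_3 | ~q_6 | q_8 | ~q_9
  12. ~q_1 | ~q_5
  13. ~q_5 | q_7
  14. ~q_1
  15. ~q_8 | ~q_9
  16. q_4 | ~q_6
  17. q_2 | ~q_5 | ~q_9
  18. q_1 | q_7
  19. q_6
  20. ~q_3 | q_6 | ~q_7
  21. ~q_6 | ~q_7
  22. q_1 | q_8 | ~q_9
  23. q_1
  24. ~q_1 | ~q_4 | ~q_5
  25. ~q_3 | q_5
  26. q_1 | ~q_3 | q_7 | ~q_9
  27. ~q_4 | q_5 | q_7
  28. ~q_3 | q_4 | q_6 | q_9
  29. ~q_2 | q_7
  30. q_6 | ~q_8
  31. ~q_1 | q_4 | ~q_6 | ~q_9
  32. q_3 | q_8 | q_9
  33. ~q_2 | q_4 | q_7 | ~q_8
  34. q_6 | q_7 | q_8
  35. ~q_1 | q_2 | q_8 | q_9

UNSATISFIABLE

Case q_1 = True:
  Clause (~q_1) is falsified — contradiction.
Case q_1 = False:
  Clause (q_1) is falsified — contradiction.
Both cases fail, so the formula is unsatisfiable.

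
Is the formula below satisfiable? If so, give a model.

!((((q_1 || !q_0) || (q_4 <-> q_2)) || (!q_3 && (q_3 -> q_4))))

q_0=T, q_1=F, q_2=T, q_3=T, q_4=F

  !((((q_1 || !q_0) || (q_4 <-> q_2)) || (!q_3 && (q_3 -> q_4)))) = True
    ((q_1 || !q_0) || (q_4 <-> q_2)) || (!q_3 && (q_3 -> q_4)) = False
      (q_1 || !q_0) || (q_4 <-> q_2) = False
        q_1 || !q_0 = False
          !q_0 = False
        q_4 <-> q_2 = False
      !q_3 && (q_3 -> q_4) = False
        !q_3 = False
        q_3 -> q_4 = False
The formula evaluates to True.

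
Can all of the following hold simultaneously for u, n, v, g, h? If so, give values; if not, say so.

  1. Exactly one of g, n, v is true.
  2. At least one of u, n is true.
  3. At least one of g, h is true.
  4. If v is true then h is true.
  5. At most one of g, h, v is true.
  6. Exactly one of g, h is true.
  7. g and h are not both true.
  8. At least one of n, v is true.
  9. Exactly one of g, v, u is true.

u = True, n = True, v = False, g = False, h = True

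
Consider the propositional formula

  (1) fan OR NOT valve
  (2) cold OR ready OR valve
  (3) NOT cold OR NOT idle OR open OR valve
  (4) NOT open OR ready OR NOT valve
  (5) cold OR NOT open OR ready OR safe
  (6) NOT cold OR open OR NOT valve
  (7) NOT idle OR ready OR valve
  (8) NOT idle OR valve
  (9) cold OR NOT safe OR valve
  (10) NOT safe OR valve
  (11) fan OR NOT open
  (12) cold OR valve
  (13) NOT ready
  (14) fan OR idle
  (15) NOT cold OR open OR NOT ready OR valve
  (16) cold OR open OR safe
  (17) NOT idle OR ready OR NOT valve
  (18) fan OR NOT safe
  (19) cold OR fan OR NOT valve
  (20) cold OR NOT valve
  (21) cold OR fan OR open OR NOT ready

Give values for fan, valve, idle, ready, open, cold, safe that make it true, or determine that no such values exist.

fan: True; valve: False; idle: False; ready: False; open: False; cold: True; safe: False

Unit clause (NOT ready) forces ready = False.
Try fan = False:
  (fan OR NOT valve) forces valve = False.
  (cold OR ready OR valve) forces cold = True.
  (NOT idle OR ready OR valve) forces idle = False.
  clause (fan OR idle) is falsified — backtrack.
So fan = True.
Set valve = False.
  then (cold OR ready OR valve) forces cold = True.
  then (NOT idle OR ready OR valve) forces idle = False.
  then (NOT safe OR valve) forces safe = False.
Set open = False.
All clauses satisfied.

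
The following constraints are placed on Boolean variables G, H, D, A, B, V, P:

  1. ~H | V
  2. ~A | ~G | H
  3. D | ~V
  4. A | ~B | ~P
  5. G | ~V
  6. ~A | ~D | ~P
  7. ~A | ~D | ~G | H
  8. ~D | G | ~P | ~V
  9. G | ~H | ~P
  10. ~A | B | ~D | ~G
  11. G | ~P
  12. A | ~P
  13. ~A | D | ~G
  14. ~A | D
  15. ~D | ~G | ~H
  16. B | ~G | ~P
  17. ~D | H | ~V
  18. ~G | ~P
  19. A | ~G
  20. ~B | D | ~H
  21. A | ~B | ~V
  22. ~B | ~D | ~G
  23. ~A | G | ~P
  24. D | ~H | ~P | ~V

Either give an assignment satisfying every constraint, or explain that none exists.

Set G = False.
  then (G | ~V) forces V = False.
  then (G | ~P) forces P = False.
  then (~H | V) forces H = False.
Set D = False.
  then (~A | D) forces A = False.
Set B = True.
All clauses satisfied.

G = False; H = False; D = False; A = False; B = True; V = False; P = False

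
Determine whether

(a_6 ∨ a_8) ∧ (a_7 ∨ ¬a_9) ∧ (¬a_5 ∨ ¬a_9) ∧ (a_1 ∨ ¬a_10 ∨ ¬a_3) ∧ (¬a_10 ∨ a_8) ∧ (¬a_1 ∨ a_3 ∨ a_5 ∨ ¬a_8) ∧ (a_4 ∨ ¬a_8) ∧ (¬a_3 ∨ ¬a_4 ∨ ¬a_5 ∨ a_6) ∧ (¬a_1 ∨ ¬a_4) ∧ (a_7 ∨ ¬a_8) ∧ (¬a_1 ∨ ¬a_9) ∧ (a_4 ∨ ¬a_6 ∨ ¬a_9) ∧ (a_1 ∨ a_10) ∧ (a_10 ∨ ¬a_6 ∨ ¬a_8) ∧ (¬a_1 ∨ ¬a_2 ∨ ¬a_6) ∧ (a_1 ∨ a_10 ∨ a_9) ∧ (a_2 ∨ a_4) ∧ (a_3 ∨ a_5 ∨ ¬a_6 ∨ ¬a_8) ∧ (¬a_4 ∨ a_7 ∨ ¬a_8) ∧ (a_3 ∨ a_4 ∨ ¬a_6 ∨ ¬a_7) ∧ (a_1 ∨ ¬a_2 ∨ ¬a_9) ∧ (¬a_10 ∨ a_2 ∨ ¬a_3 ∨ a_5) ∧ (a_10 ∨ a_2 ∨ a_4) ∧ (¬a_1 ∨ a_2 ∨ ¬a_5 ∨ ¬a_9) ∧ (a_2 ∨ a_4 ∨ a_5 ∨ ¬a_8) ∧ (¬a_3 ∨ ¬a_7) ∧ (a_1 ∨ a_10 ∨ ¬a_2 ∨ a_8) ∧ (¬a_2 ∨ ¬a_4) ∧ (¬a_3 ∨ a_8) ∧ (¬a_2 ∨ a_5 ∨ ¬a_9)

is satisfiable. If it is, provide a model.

Set a_1 = False.
  then (a_1 ∨ a_10) forces a_10 = True.
  then (a_1 ∨ ¬a_10 ∨ ¬a_3) forces a_3 = False.
  then (¬a_10 ∨ a_8) forces a_8 = True.
  then (a_4 ∨ ¬a_8) forces a_4 = True.
  then (a_7 ∨ ¬a_8) forces a_7 = True.
  then (¬a_2 ∨ ¬a_4) forces a_2 = False.
Set a_5 = True.
  then (¬a_5 ∨ ¬a_9) forces a_9 = False.
Set a_6 = False.
All clauses satisfied.

a_1 = False, a_2 = False, a_3 = False, a_4 = True, a_5 = True, a_6 = False, a_7 = True, a_8 = True, a_9 = False, a_10 = True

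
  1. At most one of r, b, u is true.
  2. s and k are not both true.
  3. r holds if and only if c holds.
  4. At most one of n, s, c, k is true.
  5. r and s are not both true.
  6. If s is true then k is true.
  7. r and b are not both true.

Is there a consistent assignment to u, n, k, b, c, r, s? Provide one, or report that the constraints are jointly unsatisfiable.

u: False, n: False, k: True, b: False, c: False, r: False, s: False

  (1) {r, b, u}: 0 true — at most one ✓
  (2) s=F, k=T — not both ✓
  (3) r=F, c=F — same ✓
  (4) {n, s, c, k}: 1 true — at most one ✓
  (5) r=F, s=F — not both ✓
  (6) s=F ⇒ k: vacuous ✓
  (7) r=F, b=F — not both ✓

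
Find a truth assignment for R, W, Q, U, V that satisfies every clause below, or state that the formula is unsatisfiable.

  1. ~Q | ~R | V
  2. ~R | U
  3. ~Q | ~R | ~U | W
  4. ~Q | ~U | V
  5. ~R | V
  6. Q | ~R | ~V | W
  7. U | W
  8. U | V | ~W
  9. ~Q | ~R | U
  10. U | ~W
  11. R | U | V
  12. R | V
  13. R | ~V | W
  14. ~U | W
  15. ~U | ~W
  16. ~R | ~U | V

Case W = True:
  (U | ~W) forces U = True.
  Clause (~U | ~W) is falsified — contradiction.
Case W = False:
  (U | W) forces U = True.
  Clause (~U | W) is falsified — contradiction.
Both cases fail, so the formula is unsatisfiable.

No satisfying assignment exists.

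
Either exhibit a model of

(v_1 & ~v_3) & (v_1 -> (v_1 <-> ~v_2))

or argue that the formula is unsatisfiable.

v_1 = True; v_2 = False; v_3 = False

  v_1 & ~v_3 = True
    ~v_3 = True
  v_1 -> (v_1 <-> ~v_2) = True
    v_1 <-> ~v_2 = True
      ~v_2 = True
Both conjuncts True, so the formula holds.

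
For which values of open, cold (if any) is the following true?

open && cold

open: True; cold: True

Both conjuncts True, so the formula holds.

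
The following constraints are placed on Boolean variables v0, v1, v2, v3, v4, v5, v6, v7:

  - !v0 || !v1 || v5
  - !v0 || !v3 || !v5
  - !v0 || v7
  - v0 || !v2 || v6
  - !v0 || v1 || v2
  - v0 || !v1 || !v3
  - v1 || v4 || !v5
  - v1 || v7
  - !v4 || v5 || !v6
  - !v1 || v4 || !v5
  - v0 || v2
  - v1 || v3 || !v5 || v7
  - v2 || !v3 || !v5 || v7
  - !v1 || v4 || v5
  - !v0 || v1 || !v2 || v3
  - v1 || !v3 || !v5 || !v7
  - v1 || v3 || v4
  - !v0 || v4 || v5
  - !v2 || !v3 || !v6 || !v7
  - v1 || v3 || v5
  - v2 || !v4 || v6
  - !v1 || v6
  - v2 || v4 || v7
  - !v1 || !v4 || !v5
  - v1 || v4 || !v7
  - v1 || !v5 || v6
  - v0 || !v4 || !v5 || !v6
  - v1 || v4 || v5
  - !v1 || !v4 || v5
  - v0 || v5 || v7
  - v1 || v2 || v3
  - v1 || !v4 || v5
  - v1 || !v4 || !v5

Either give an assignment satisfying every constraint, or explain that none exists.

No satisfying assignment exists.

Case v1 = True:
  (!v1 || v6) forces v6 = True.
  If v5 = True:
    (!v1 || v4 || !v5) forces v4 = True.
    clause (!v1 || !v4 || !v5) is falsified.
  If v5 = False:
    (!v0 || !v1 || v5) forces v0 = False.
    (v0 || !v1 || !v3) forces v3 = False.
    (!v4 || v5 || !v6) forces v4 = False.
    clause (!v1 || v4 || v5) is falsified.
  Every sub-case reaches a contradiction.
Case v1 = False:
  (v1 || v7) forces v7 = True.
  (v1 || v4 || !v7) forces v4 = True.
  (v1 || !v4 || v5) forces v5 = True.
  Clause (v1 || !v4 || !v5) is falsified — contradiction.
Both cases fail, so the formula is unsatisfiable.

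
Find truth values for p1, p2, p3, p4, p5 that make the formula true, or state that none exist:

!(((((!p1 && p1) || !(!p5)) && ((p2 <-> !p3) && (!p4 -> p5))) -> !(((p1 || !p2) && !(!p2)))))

p1: True, p2: True, p3: False, p4: True, p5: True

  !(((((!p1 && p1) || !(!p5)) && ((p2 <-> !p3) && (!p4 -> p5))) -> !(((p1 || !p2) && !(!p2))))) = True
    (((!p1 && p1) || !(!p5)) && ((p2 <-> !p3) && (!p4 -> p5))) -> !(((p1 || !p2) && !(!p2))) = False
      ((!p1 && p1) || !(!p5)) && ((p2 <-> !p3) && (!p4 -> p5)) = True
        (!p1 && p1) || !(!p5) = True
          !p1 && p1 = False
            !p1 = False
          !(!p5) = True
            !p5 = False
        (p2 <-> !p3) && (!p4 -> p5) = True
          p2 <-> !p3 = True
            !p3 = True
          !p4 -> p5 = True
            !p4 = False
      !(((p1 || !p2) && !(!p2))) = False
        (p1 || !p2) && !(!p2) = True
          p1 || !p2 = True
            !p2 = False
          !(!p2) = True
            !p2 = False
The formula evaluates to True.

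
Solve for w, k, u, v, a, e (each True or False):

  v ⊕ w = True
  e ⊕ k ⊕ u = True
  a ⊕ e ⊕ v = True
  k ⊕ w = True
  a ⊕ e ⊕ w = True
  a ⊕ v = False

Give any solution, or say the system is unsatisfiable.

Adding constraints 1, 3, 5 mod 2: every variable appears an even number of times on the left, so the left side is 0.
But the right sides sum to 1 (mod 2). 0 ≠ 1 — the system is inconsistent.

Unsatisfiable — no assignment works.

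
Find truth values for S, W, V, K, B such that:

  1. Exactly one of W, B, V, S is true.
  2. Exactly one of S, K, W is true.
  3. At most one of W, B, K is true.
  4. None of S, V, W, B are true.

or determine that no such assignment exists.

Case S = True:
  Constraint (4) is violated (S=T) — contradiction.
Case S = False:
  (4) forces V = False.
  (4) forces W = False.
  (1) with W=F, V=F, S=F forces B = True.
  Constraint (4) is violated (B=T) — contradiction.
Both cases fail — unsatisfiable.

Unsatisfiable — no assignment works.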